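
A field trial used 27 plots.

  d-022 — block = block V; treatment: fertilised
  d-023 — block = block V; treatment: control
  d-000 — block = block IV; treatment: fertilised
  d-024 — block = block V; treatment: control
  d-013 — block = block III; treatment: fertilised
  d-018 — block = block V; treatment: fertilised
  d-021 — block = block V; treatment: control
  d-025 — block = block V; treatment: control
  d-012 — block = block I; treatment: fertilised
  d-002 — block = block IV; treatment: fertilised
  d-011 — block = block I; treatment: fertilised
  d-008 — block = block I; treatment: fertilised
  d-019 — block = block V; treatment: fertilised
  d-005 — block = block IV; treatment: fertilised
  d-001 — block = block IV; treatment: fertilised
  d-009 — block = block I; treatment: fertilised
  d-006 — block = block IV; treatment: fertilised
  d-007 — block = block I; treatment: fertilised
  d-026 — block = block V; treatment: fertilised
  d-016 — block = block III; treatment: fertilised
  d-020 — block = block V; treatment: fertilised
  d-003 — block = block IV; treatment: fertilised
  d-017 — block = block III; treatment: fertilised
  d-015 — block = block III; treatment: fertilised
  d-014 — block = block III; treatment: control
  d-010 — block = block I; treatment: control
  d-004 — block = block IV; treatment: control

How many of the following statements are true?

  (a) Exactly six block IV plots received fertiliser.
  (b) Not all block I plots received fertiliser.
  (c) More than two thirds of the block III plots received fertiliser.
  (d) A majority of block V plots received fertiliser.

4

(a) block IV: |A| = 7, |A ∩ B| = 6; needs |A ∩ B| = 6 — true.
(b) block I: |A| = 6, |A ∩ B| = 5; needs A ⊄ B (|A ∖ B| ≥ 1) — true.
(c) block III: |A| = 5, |A ∩ B| = 4; needs |A ∩ B| / |A| > 2/3 — true.
(d) block V: |A| = 9, |A ∩ B| = 5; needs |A ∩ B| > |A ∖ B| — true.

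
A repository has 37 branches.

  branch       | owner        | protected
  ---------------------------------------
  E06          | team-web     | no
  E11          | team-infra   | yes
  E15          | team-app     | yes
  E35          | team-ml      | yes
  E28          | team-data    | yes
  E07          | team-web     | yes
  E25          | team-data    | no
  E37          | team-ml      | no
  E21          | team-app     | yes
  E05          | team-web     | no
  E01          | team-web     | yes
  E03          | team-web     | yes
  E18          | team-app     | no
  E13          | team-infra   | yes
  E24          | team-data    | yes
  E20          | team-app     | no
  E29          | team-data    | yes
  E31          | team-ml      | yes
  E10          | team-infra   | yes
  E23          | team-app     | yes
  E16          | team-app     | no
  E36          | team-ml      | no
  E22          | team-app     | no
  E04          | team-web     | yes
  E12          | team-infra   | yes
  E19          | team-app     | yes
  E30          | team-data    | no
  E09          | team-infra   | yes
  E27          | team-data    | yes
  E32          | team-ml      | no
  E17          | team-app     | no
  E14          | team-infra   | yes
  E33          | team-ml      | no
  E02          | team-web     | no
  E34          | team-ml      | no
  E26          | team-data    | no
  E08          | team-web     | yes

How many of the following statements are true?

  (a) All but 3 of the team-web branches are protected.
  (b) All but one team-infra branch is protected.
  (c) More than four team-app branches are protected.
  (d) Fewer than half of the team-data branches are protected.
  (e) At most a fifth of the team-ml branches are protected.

1

(a) team-web: |A| = 8, |A ∩ B| = 5; needs |A ∖ B| = 3 — true.
(b) team-infra: |A| = 6, |A ∩ B| = 6; needs |A ∖ B| = 1 — false.
(c) team-app: |A| = 9, |A ∩ B| = 4; needs |A ∩ B| > 4 — false.
(d) team-data: |A| = 7, |A ∩ B| = 4; needs |A ∩ B| < |A ∖ B| — false.
(e) team-ml: |A| = 7, |A ∩ B| = 2; needs |A ∩ B| / |A| ≤ 1/5 — false.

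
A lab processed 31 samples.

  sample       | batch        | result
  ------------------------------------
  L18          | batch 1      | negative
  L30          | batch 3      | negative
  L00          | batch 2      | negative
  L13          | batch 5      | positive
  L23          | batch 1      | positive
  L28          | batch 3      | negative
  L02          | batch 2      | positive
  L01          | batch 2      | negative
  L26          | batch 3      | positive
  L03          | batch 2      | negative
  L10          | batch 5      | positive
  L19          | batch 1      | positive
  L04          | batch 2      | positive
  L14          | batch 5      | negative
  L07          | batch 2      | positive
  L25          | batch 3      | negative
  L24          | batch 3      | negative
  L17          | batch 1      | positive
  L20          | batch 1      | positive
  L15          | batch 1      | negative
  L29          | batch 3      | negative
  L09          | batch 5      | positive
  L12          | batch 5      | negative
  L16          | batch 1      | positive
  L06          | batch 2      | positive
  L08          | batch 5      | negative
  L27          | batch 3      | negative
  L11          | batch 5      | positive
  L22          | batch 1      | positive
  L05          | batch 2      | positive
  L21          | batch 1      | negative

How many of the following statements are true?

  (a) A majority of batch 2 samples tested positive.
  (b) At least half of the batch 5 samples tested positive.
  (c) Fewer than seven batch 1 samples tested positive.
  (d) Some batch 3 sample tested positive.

(a) batch 2: |A| = 8, |A ∩ B| = 5; needs |A ∩ B| > |A ∖ B| — true.
(b) batch 5: |A| = 7, |A ∩ B| = 4; needs |A ∩ B| ≥ |A ∖ B| — true.
(c) batch 1: |A| = 9, |A ∩ B| = 6; needs |A ∩ B| < 7 — true.
(d) batch 3: |A| = 7, |A ∩ B| = 1; needs A ∩ B ≠ ∅ (|A ∩ B| ≥ 1) — true.

4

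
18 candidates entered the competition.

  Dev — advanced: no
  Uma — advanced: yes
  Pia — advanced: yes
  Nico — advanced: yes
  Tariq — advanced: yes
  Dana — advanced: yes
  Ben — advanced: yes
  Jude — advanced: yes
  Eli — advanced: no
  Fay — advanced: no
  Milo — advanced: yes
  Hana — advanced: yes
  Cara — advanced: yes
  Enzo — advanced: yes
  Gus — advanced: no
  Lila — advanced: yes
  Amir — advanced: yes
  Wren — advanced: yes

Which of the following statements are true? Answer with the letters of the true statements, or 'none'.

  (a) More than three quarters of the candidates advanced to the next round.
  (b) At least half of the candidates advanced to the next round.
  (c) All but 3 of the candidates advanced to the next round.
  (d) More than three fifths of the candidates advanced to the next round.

|A| = 18, |A ∩ B| = 14, |A ∖ B| = 4.
(a) |A ∩ B| / |A| > 3/4: holds.
(b) |A ∩ B| ≥ |A ∖ B|: holds.
(c) |A ∖ B| = 3: fails.
(d) |A ∩ B| / |A| > 3/5: holds.

(a), (b), (d)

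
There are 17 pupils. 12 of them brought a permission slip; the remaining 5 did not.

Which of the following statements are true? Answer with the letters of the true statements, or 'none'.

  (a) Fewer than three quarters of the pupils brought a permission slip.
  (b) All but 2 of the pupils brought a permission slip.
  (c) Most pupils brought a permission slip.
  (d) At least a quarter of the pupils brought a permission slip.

|A| = 17, |A ∩ B| = 12, |A ∖ B| = 5.
(a) |A ∩ B| / |A| < 3/4: holds.
(b) |A ∖ B| = 2: fails.
(c) |A ∩ B| > |A ∖ B|: holds.
(d) |A ∩ B| / |A| ≥ 1/4: holds.

(a), (c), (d)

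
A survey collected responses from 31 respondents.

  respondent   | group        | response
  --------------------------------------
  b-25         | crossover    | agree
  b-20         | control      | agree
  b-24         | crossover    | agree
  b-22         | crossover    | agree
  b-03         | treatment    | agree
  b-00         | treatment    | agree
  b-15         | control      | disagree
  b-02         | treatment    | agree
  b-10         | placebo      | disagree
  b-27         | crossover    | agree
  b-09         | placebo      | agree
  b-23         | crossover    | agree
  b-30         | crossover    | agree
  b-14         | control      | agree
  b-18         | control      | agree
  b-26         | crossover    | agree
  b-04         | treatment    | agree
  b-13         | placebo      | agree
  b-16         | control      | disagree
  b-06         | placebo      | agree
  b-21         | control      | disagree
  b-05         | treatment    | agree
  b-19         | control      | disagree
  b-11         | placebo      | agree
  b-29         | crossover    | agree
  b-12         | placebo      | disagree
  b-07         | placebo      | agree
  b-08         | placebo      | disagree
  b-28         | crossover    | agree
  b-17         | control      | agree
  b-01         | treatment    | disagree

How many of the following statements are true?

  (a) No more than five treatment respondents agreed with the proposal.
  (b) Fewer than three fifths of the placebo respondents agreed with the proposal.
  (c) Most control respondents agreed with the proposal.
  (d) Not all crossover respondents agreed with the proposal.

(a) treatment: |A| = 6, |A ∩ B| = 5; needs |A ∩ B| ≤ 5 — true.
(b) placebo: |A| = 8, |A ∩ B| = 5; needs |A ∩ B| / |A| < 3/5 — false.
(c) control: |A| = 8, |A ∩ B| = 4; needs |A ∩ B| > |A ∖ B| — false.
(d) crossover: |A| = 9, |A ∩ B| = 9; needs A ⊄ B (|A ∖ B| ≥ 1) — false.

1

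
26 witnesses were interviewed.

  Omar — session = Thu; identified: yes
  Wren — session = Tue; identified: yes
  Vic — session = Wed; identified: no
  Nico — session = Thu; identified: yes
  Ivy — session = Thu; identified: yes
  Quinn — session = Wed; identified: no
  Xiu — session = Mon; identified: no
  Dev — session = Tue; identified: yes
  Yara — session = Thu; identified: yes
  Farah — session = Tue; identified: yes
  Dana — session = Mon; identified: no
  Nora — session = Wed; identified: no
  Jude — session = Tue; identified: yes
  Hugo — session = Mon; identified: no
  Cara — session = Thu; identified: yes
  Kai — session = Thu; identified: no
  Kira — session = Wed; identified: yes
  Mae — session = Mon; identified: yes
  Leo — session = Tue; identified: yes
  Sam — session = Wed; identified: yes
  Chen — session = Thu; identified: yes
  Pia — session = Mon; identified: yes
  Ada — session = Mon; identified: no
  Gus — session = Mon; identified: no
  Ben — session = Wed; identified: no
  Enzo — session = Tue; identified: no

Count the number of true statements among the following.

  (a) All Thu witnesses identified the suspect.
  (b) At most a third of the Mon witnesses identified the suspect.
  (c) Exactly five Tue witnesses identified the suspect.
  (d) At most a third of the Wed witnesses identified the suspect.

(a) Thu: |A| = 7, |A ∩ B| = 6; needs A ⊆ B, i.e. every element of A is in B (|A ∖ B| = 0) — false.
(b) Mon: |A| = 7, |A ∩ B| = 2; needs |A ∩ B| / |A| ≤ 1/3 — true.
(c) Tue: |A| = 6, |A ∩ B| = 5; needs |A ∩ B| = 5 — true.
(d) Wed: |A| = 6, |A ∩ B| = 2; needs |A ∩ B| / |A| ≤ 1/3 — true.

3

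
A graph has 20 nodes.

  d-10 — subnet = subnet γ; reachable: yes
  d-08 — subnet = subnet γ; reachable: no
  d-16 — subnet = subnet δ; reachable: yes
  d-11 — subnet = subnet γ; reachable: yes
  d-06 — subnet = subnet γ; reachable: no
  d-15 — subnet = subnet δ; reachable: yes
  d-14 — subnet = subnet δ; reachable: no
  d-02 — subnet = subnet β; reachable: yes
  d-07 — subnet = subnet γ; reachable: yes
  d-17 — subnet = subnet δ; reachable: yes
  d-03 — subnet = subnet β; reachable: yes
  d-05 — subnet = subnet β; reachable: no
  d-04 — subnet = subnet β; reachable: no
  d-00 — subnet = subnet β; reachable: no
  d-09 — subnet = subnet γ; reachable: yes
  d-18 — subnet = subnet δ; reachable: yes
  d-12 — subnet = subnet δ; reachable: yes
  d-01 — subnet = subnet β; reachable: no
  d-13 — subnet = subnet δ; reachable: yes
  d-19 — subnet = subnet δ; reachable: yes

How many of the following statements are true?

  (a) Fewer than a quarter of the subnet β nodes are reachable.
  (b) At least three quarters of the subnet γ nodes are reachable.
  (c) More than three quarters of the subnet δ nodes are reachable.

1

(a) subnet β: |A| = 6, |A ∩ B| = 2; needs |A ∩ B| / |A| < 1/4 — false.
(b) subnet γ: |A| = 6, |A ∩ B| = 4; needs |A ∩ B| / |A| ≥ 3/4 — false.
(c) subnet δ: |A| = 8, |A ∩ B| = 7; needs |A ∩ B| / |A| > 3/4 — true.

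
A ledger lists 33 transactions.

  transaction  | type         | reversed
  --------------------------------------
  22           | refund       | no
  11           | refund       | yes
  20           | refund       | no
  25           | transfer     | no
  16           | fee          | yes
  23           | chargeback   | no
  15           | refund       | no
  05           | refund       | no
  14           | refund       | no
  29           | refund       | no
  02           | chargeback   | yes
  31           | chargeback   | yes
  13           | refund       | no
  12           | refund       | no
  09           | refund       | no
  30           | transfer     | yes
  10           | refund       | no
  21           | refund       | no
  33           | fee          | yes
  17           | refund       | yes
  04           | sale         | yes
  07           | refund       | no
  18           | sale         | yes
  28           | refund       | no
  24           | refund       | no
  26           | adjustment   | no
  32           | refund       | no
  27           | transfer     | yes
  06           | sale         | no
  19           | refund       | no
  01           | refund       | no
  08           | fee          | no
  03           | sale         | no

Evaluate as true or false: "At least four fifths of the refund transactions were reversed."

'At least four fifths of the refund transactions were reversed' holds iff |A ∩ B| / |A| ≥ 4/5.
|A| = 19, |A ∩ B| = 2, |A ∖ B| = 17.
|A ∩ B|/|A| = 2/19, so the statement is false.

False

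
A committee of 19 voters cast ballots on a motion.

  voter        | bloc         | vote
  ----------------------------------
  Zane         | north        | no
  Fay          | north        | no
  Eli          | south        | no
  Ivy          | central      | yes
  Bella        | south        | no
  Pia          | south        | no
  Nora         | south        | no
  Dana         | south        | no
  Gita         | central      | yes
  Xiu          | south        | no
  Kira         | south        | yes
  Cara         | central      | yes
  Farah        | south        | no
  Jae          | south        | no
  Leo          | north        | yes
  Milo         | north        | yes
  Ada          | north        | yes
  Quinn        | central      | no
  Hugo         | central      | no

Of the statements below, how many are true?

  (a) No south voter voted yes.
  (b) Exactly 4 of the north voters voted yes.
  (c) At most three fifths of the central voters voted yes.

1

(a) south: |A| = 9, |A ∩ B| = 1; needs A ∩ B = ∅ (|A ∩ B| = 0) — false.
(b) north: |A| = 5, |A ∩ B| = 3; needs |A ∩ B| = 4 — false.
(c) central: |A| = 5, |A ∩ B| = 3; needs |A ∩ B| / |A| ≤ 3/5 — true.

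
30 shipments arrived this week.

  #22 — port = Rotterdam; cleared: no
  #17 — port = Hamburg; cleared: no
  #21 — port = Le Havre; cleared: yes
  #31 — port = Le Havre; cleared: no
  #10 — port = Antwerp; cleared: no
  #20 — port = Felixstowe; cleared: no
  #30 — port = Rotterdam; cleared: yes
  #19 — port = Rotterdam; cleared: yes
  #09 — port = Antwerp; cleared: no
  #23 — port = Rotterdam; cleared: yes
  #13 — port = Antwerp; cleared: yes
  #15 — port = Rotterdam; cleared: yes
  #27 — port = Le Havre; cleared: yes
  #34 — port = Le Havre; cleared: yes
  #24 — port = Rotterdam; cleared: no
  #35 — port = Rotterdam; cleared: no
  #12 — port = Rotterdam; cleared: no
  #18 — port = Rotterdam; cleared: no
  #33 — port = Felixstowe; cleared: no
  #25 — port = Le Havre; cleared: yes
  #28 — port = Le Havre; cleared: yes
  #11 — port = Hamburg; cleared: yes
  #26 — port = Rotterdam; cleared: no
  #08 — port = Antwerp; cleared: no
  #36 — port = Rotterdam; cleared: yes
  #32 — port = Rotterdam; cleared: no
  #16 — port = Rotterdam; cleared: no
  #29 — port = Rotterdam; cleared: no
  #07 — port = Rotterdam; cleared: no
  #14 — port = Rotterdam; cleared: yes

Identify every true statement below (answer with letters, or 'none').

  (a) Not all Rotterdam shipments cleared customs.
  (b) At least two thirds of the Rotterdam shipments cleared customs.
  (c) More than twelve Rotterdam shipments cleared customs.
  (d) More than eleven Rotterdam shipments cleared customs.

(a)

|A| = 16, |A ∩ B| = 6, |A ∖ B| = 10.
(a) A ⊄ B (|A ∖ B| ≥ 1): holds.
(b) |A ∩ B| / |A| ≥ 2/3: fails.
(c) |A ∩ B| > 12: fails.
(d) |A ∩ B| > 11: fails.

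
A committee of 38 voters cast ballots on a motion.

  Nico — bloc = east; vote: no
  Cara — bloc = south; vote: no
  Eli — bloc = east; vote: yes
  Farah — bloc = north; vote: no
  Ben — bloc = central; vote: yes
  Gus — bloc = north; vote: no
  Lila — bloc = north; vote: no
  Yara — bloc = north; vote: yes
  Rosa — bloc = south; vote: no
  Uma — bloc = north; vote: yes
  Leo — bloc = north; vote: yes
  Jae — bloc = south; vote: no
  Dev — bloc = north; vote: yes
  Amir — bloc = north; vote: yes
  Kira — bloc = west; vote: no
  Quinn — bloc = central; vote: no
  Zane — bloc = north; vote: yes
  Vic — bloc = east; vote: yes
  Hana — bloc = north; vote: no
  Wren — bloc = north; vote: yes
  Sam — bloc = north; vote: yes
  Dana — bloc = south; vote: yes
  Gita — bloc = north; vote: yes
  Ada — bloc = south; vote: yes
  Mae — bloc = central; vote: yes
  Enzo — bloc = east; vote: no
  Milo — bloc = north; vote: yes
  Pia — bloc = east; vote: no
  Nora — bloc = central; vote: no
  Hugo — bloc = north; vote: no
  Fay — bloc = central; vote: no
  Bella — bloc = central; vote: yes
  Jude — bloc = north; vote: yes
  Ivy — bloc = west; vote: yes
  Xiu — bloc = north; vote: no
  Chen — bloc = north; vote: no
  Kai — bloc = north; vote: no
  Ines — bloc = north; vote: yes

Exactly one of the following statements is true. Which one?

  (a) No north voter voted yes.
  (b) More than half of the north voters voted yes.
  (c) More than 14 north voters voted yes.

|A| = 20, |A ∩ B| = 12, |A ∖ B| = 8.
(a) requires A ∩ B = ∅ (|A ∩ B| = 0): false.
(b) requires |A ∩ B| > |A ∖ B|: true.
(c) requires |A ∩ B| > 14: false.

(b)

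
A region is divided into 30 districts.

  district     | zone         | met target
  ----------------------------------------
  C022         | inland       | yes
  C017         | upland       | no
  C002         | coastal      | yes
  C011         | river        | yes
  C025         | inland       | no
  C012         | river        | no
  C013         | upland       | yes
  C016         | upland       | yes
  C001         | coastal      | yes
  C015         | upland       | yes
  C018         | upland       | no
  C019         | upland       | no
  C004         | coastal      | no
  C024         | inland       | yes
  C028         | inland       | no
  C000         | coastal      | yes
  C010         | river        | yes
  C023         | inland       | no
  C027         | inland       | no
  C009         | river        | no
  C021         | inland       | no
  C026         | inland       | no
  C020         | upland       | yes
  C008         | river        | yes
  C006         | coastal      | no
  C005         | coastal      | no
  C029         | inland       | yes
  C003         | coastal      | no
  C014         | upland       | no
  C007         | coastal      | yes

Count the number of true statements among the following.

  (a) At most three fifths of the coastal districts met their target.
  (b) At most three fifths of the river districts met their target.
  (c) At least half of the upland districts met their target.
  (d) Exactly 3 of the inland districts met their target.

4

(a) coastal: |A| = 8, |A ∩ B| = 4; needs |A ∩ B| / |A| ≤ 3/5 — true.
(b) river: |A| = 5, |A ∩ B| = 3; needs |A ∩ B| / |A| ≤ 3/5 — true.
(c) upland: |A| = 8, |A ∩ B| = 4; needs |A ∩ B| ≥ |A ∖ B| — true.
(d) inland: |A| = 9, |A ∩ B| = 3; needs |A ∩ B| = 3 — true.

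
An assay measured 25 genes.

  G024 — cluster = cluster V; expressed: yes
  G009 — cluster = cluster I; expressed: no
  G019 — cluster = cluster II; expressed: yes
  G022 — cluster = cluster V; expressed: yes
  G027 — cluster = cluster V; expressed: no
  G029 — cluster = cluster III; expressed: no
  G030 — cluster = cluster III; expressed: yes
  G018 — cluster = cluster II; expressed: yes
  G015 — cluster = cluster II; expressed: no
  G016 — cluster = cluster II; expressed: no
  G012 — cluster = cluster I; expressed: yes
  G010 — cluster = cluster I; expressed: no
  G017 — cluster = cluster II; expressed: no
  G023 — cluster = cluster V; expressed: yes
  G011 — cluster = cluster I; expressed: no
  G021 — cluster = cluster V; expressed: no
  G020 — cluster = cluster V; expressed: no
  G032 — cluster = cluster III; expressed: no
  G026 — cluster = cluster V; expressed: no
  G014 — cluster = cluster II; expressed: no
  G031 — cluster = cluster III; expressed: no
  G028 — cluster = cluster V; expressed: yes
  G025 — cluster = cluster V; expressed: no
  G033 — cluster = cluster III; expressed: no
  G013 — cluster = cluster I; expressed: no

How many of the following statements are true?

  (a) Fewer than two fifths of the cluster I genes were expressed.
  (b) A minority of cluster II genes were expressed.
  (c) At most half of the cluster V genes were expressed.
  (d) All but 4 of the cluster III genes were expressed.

(a) cluster I: |A| = 5, |A ∩ B| = 1; needs |A ∩ B| / |A| < 2/5 — true.
(b) cluster II: |A| = 6, |A ∩ B| = 2; needs |A ∩ B| < |A ∖ B| — true.
(c) cluster V: |A| = 9, |A ∩ B| = 4; needs |A ∩ B| ≤ |A ∖ B| — true.
(d) cluster III: |A| = 5, |A ∩ B| = 1; needs |A ∖ B| = 4 — true.

4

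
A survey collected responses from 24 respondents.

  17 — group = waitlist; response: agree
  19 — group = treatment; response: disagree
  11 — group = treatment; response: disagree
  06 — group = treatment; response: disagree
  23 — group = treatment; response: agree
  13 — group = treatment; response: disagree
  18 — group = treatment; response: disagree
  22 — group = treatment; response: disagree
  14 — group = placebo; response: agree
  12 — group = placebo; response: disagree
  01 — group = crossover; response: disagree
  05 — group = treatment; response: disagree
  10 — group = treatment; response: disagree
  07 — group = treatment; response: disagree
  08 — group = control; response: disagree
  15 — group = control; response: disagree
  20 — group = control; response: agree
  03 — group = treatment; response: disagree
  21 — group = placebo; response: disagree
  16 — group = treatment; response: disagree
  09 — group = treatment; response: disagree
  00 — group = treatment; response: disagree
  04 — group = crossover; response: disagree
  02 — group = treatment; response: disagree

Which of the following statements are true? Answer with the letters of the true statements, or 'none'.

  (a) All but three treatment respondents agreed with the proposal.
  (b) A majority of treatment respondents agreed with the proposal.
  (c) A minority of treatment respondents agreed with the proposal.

|A| = 15, |A ∩ B| = 1, |A ∖ B| = 14.
(a) |A ∖ B| = 3: fails.
(b) |A ∩ B| > |A ∖ B|: fails.
(c) |A ∩ B| < |A ∖ B|: holds.

(c)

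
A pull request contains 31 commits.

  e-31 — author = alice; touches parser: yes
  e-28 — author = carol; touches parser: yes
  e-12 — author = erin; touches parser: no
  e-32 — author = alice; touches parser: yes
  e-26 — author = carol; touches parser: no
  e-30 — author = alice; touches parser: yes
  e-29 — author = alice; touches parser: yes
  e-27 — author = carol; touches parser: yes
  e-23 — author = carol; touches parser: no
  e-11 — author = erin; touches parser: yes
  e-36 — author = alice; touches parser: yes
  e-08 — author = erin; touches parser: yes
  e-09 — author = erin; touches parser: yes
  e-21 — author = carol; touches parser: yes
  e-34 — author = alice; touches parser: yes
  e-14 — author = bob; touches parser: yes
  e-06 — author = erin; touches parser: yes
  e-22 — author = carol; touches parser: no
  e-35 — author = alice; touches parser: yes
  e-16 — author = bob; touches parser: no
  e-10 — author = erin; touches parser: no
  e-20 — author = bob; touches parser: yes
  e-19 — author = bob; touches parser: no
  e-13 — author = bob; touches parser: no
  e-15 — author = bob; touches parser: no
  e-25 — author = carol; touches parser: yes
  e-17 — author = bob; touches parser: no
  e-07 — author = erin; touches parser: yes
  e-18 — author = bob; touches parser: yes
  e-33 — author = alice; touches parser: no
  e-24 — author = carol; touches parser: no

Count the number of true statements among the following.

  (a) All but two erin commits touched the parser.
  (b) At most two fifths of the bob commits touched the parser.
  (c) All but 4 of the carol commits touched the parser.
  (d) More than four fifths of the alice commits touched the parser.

(a) erin: |A| = 7, |A ∩ B| = 5; needs |A ∖ B| = 2 — true.
(b) bob: |A| = 8, |A ∩ B| = 3; needs |A ∩ B| / |A| ≤ 2/5 — true.
(c) carol: |A| = 8, |A ∩ B| = 4; needs |A ∖ B| = 4 — true.
(d) alice: |A| = 8, |A ∩ B| = 7; needs |A ∩ B| / |A| > 4/5 — true.

4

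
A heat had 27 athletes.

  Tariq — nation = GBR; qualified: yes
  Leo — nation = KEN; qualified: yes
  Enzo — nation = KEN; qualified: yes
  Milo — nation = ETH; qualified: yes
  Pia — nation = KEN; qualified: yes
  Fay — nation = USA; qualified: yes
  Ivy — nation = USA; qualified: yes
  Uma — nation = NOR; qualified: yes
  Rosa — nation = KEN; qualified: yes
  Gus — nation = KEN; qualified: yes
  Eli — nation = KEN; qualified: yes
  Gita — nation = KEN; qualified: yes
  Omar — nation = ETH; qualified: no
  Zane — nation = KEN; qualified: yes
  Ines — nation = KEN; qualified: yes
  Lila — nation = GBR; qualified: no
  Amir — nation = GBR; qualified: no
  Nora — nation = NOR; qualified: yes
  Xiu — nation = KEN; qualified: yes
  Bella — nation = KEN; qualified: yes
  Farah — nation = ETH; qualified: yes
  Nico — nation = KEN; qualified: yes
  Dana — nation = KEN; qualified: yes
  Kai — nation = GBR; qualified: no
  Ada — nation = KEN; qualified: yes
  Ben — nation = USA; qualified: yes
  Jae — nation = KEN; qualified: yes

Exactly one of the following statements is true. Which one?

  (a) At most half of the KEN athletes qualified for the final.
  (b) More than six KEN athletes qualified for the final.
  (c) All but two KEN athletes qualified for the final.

|A| = 15, |A ∩ B| = 15, |A ∖ B| = 0.
(a) requires |A ∩ B| ≤ |A ∖ B|: false.
(b) requires |A ∩ B| > 6: true.
(c) requires |A ∖ B| = 2: false.

(b)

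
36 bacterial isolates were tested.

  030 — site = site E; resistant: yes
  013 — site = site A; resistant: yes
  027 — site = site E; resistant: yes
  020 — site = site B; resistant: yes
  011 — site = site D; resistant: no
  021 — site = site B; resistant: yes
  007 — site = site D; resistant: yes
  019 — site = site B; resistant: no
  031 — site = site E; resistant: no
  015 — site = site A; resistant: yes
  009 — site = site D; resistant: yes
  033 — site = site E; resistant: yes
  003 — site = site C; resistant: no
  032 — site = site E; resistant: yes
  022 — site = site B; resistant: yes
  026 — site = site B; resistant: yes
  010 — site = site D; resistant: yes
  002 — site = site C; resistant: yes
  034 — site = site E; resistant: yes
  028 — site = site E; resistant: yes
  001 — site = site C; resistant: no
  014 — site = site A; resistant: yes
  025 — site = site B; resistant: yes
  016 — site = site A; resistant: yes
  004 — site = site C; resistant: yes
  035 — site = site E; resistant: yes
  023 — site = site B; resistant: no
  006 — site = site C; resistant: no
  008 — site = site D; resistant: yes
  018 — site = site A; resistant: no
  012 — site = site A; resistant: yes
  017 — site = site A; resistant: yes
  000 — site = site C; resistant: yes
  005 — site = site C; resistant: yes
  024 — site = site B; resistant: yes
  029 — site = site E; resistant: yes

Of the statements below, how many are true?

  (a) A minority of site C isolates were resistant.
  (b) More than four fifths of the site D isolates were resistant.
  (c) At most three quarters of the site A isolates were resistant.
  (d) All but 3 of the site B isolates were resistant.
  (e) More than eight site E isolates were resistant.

(a) site C: |A| = 7, |A ∩ B| = 4; needs |A ∩ B| < |A ∖ B| — false.
(b) site D: |A| = 5, |A ∩ B| = 4; needs |A ∩ B| / |A| > 4/5 — false.
(c) site A: |A| = 7, |A ∩ B| = 6; needs |A ∩ B| / |A| ≤ 3/4 — false.
(d) site B: |A| = 8, |A ∩ B| = 6; needs |A ∖ B| = 3 — false.
(e) site E: |A| = 9, |A ∩ B| = 8; needs |A ∩ B| > 8 — false.

0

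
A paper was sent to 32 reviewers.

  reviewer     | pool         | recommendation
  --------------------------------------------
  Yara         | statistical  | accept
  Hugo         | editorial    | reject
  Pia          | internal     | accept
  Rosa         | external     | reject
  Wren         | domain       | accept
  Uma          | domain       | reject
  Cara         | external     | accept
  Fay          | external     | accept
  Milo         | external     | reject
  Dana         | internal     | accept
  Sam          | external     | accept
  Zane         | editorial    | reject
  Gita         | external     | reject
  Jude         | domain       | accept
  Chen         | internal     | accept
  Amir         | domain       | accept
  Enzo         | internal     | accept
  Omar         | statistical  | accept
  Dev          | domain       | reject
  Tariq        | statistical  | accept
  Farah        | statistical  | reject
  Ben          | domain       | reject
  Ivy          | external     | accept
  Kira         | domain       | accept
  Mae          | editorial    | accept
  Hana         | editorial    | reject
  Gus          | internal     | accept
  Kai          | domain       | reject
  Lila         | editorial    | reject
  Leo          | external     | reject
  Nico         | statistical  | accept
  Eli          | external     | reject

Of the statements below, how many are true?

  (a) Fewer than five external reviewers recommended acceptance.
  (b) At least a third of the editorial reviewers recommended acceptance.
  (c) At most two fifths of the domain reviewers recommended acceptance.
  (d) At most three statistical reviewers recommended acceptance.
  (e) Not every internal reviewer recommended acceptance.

(a) external: |A| = 9, |A ∩ B| = 4; needs |A ∩ B| < 5 — true.
(b) editorial: |A| = 5, |A ∩ B| = 1; needs |A ∩ B| / |A| ≥ 1/3 — false.
(c) domain: |A| = 8, |A ∩ B| = 4; needs |A ∩ B| / |A| ≤ 2/5 — false.
(d) statistical: |A| = 5, |A ∩ B| = 4; needs |A ∩ B| ≤ 3 — false.
(e) internal: |A| = 5, |A ∩ B| = 5; needs A ⊄ B (|A ∖ B| ≥ 1) — false.

1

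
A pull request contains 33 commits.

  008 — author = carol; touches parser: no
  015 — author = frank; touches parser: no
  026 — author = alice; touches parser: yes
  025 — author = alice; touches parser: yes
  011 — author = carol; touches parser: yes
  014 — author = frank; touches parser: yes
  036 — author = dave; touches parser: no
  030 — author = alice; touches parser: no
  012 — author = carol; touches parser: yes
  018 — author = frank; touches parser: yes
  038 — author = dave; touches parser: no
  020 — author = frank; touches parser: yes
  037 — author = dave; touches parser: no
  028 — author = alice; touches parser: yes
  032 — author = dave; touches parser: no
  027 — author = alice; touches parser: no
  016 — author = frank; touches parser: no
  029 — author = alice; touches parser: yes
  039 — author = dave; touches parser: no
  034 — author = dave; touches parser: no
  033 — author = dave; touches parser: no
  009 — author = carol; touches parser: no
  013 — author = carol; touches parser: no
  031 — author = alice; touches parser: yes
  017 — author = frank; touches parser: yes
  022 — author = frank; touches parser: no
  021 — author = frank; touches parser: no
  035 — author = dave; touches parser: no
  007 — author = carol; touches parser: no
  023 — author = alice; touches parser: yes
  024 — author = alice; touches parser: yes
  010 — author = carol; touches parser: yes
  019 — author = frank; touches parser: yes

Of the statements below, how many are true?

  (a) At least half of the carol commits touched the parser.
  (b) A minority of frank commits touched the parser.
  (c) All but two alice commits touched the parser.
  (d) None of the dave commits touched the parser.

2

(a) carol: |A| = 7, |A ∩ B| = 3; needs |A ∩ B| ≥ |A ∖ B| — false.
(b) frank: |A| = 9, |A ∩ B| = 5; needs |A ∩ B| < |A ∖ B| — false.
(c) alice: |A| = 9, |A ∩ B| = 7; needs |A ∖ B| = 2 — true.
(d) dave: |A| = 8, |A ∩ B| = 0; needs A ∩ B = ∅ (|A ∩ B| = 0) — true.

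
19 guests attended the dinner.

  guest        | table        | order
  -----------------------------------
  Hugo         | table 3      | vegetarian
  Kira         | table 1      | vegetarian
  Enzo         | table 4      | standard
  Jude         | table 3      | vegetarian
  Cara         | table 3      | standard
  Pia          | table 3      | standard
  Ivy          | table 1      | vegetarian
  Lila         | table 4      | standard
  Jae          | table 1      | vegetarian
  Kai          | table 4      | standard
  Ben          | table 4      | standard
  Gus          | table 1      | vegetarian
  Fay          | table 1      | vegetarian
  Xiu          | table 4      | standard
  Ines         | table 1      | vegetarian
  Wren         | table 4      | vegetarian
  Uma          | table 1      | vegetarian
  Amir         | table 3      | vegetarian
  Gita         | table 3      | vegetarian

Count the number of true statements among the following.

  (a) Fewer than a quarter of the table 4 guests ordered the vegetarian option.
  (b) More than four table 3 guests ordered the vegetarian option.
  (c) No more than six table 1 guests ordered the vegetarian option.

1

(a) table 4: |A| = 6, |A ∩ B| = 1; needs |A ∩ B| / |A| < 1/4 — true.
(b) table 3: |A| = 6, |A ∩ B| = 4; needs |A ∩ B| > 4 — false.
(c) table 1: |A| = 7, |A ∩ B| = 7; needs |A ∩ B| ≤ 6 — false.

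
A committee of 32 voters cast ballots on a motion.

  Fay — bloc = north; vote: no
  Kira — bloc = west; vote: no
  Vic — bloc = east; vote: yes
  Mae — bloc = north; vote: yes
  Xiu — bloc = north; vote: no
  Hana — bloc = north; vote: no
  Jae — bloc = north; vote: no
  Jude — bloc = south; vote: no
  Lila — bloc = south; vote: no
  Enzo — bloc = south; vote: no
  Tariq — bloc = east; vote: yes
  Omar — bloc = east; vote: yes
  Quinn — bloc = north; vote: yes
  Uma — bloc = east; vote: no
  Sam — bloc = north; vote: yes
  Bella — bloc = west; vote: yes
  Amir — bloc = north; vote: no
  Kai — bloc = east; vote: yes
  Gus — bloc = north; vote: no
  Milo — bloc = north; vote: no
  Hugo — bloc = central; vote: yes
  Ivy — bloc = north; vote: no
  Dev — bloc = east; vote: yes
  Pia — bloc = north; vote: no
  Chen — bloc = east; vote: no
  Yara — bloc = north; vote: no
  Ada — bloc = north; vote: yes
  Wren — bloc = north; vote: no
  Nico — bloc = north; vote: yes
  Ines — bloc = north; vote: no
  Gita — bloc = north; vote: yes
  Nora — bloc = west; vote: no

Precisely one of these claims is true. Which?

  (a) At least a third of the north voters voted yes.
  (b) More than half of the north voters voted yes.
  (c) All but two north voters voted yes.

(a)

|A| = 18, |A ∩ B| = 6, |A ∖ B| = 12.
(a) requires |A ∩ B| / |A| ≥ 1/3: true.
(b) requires |A ∩ B| > |A ∖ B|: false.
(c) requires |A ∖ B| = 2: false.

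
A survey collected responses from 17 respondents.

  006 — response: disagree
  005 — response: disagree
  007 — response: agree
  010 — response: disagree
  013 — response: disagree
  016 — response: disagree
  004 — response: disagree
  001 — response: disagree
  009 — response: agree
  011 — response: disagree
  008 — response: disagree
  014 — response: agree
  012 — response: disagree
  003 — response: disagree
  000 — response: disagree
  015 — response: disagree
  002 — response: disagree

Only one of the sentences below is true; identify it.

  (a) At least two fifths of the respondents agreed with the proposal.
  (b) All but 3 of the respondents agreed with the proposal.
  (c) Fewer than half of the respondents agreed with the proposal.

(c)

|A| = 17, |A ∩ B| = 3, |A ∖ B| = 14.
(a) requires |A ∩ B| / |A| ≥ 2/5: false.
(b) requires |A ∖ B| = 3: false.
(c) requires |A ∩ B| < |A ∖ B|: true.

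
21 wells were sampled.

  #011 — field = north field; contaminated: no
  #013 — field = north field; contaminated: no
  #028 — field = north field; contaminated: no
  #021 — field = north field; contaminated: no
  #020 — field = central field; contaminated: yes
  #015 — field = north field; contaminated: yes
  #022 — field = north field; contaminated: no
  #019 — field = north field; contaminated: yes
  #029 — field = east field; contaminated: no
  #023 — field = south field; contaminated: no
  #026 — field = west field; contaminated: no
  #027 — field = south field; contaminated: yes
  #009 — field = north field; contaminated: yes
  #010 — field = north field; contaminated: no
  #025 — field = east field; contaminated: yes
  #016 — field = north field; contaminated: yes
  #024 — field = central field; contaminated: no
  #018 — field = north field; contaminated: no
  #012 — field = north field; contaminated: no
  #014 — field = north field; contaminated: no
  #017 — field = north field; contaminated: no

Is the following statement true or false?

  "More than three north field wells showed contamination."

The determiner here denotes the relation: |A ∩ B| > 3.
A (the restrictor) = {#011, #013, #028, #021, #015, #022, #019, #009, #010, #016, #018, #012, #014, #017}, |A| = 14.
A ∩ B = {#015, #019, #009, #016}, so |A ∩ B| = 4.
|A ∩ B| = 4, so the statement is true.

True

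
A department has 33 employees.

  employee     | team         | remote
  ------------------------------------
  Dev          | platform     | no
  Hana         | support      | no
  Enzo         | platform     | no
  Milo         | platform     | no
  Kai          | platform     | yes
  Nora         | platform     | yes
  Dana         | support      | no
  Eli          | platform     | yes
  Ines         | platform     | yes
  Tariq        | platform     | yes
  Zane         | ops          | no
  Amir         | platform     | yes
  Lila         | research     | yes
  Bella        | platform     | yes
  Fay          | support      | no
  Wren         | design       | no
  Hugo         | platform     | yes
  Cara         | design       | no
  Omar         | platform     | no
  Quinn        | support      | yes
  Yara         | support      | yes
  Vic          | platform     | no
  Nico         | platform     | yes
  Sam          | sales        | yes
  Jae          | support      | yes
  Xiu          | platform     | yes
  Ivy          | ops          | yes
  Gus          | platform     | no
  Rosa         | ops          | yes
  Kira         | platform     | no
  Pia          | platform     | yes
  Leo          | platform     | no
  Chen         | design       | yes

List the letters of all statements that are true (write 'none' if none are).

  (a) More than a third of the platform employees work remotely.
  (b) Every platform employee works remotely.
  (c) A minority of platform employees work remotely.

(a)

|A| = 19, |A ∩ B| = 11, |A ∖ B| = 8.
(a) |A ∩ B| / |A| > 1/3: holds.
(b) A ⊆ B, i.e. every element of A is in B (|A ∖ B| = 0): fails.
(c) |A ∩ B| < |A ∖ B|: fails.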